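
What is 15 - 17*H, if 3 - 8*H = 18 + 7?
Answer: 247/4 ≈ 61.750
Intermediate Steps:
H = -11/4 (H = 3/8 - (18 + 7)/8 = 3/8 - 1/8*25 = 3/8 - 25/8 = -11/4 ≈ -2.7500)
15 - 17*H = 15 - 17*(-11/4) = 15 + 187/4 = 247/4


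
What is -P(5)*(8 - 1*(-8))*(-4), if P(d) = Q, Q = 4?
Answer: 256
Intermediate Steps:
P(d) = 4
-P(5)*(8 - 1*(-8))*(-4) = -4*(8 - 1*(-8))*(-4) = -4*(8 + 8)*(-4) = -4*16*(-4) = -64*(-4) = -1*(-256) = 256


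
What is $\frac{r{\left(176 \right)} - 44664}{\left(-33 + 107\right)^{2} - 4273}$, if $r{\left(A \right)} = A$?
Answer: $- \frac{44488}{1203} \approx -36.981$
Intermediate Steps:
$\frac{r{\left(176 \right)} - 44664}{\left(-33 + 107\right)^{2} - 4273} = \frac{176 - 44664}{\left(-33 + 107\right)^{2} - 4273} = - \frac{44488}{74^{2} - 4273} = - \frac{44488}{5476 - 4273} = - \frac{44488}{1203}$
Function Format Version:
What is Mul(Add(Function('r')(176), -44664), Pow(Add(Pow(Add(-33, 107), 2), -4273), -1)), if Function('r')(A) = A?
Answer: Rational(-44488, 1203) ≈ -36.981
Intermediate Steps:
Mul(Add(Function('r')(176), -44664), Pow(Add(Pow(Add(-33, 107), 2), -4273), -1)) = Mul(Add(176, -44664), Pow(Add(Pow(Add(-33, 107), 2), -4273), -1)) = Mul(-44488, Pow(Add(Pow(74, 2), -4273), -1)) = Mul(-44488, Pow(Add(5476, -4273), -1)) = Mul(-44488, Pow(1203, -1)) = Mul(-44488, Rational(1, 1203)) = Rational(-44488, 1203)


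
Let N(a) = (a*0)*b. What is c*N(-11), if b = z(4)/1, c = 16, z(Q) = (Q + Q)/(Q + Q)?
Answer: 0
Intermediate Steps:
z(Q) = 1 (z(Q) = (2*Q)/((2*Q)) = (2*Q)*(1/(2*Q)) = 1)
b = 1 (b = 1/1 = 1*1 = 1)
N(a) = 0 (N(a) = (a*0)*1 = 0*1 = 0)
c*N(-11) = 16*0 = 0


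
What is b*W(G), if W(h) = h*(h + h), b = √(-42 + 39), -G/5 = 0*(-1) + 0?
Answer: 0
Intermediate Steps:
G = 0 (G = -5*(0*(-1) + 0) = -5*(0 + 0) = -5*0 = 0)
b = I*√3 (b = √(-3) = I*√3 ≈ 1.732*I)
W(h) = 2*h² (W(h) = h*(2*h) = 2*h²)
b*W(G) = (I*√3)*(2*0²) = (I*√3)*(2*0) = (I*√3)*0 = 0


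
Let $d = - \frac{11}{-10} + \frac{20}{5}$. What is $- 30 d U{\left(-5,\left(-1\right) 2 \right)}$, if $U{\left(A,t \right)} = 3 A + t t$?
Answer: $1683$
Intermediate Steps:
$U{\left(A,t \right)} = t^{2} + 3 A$ ($U{\left(A,t \right)} = 3 A + t^{2} = t^{2} + 3 A$)
$d = \frac{51}{10}$ ($d = \left(-11\right) \left(- \frac{1}{10}\right) + 20 \cdot \frac{1}{5} = \frac{11}{10} + 4 = \frac{51}{10} \approx 5.1$)
$- 30 d U{\left(-5,\left(-1\right) 2 \right)} = \left(-30\right) \frac{51}{10} \left(\left(\left(-1\right) 2\right)^{2} + 3 \left(-5\right)\right) = - 153 \left(\left(-2\right)^{2} - 15\right) = - 153 \left(4 - 15\right) = \left(-153\right) \left(-11\right) = 1683$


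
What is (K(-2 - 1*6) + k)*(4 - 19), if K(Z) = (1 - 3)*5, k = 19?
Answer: -135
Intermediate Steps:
K(Z) = -10 (K(Z) = -2*5 = -10)
(K(-2 - 1*6) + k)*(4 - 19) = (-10 + 19)*(4 - 19) = 9*(-15) = -135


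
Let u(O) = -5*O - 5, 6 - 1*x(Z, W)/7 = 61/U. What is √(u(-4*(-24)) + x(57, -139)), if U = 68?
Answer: I*√519367/34 ≈ 21.196*I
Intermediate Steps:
x(Z, W) = 2429/68 (x(Z, W) = 42 - 427/68 = 2429/68)
u(O) = -5 - 5*O
√(u(-4*(-24)) + x(57, -139)) = √((-5 - (-20)*(-24)) + 2429/68) = √((-5 - 5*96) + 2429/68) = √((-5 - 480) + 2429/68) = √(-485 + 2429/68) = √(-30551/68) = I*√519367/34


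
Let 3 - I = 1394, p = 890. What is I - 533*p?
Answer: -475761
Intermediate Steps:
I = -1391 (I = 3 - 1*1394 = 3 - 1394 = -1391)
I - 533*p = -1391 - 533*890 = -1391 - 474370 = -475761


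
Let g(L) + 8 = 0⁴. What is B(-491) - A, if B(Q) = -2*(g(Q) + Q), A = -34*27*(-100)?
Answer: -90802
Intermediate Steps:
g(L) = -8 (g(L) = -8 + 0⁴ = -8 + 0 = -8)
A = 91800 (A = -918*(-100) = 91800)
B(Q) = 16 - 2*Q (B(Q) = -2*(-8 + Q) = 16 - 2*Q)
B(-491) - A = (16 - 2*(-491)) - 1*91800 = (16 + 982) - 91800 = 998 - 91800 = -90802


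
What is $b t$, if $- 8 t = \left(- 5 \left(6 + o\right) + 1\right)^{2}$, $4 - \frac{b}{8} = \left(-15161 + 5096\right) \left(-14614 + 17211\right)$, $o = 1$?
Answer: $-30216463204$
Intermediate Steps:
$b = 209110472$ ($b = 32 - 8 \left(-15161 + 5096\right) \left(-14614 + 17211\right) = 32 - 8 \left(\left(-10065\right) 2597\right) = 32 - -209110440 = 32 + 209110440 = 209110472$)
$t = - \frac{289}{2}$ ($t = - \frac{\left(- 5 \left(6 + 1\right) + 1\right)^{2}}{8} = - \frac{\left(\left(-5\right) 7 + 1\right)^{2}}{8} = - \frac{\left(-35 + 1\right)^{2}}{8} = - \frac{\left(-34\right)^{2}}{8} = \left(- \frac{1}{8}\right) 1156 = - \frac{289}{2} \approx -144.5$)
$b t = 209110472 \left(- \frac{289}{2}\right) = -30216463204$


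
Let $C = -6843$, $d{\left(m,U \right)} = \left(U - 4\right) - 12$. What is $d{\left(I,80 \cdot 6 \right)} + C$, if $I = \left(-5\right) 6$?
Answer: $-6379$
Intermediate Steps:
$I = -30$
$d{\left(m,U \right)} = -16 + U$ ($d{\left(m,U \right)} = \left(-4 + U\right) - 12 = -16 + U$)
$d{\left(I,80 \cdot 6 \right)} + C = \left(-16 + 80 \cdot 6\right) - 6843 = \left(-16 + 480\right) - 6843 = 464 - 6843 = -6379$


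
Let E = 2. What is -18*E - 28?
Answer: -64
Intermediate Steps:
-18*E - 28 = -18*2 - 28 = -36 - 28 = -64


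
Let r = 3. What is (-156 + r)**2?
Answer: 23409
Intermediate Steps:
(-156 + r)**2 = (-156 + 3)**2 = (-153)**2 = 23409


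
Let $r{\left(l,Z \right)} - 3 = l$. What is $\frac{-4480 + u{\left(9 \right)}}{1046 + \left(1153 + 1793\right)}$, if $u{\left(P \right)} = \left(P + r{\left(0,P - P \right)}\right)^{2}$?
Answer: $- \frac{542}{499} \approx -1.0862$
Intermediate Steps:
$r{\left(l,Z \right)} = 3 + l$
$u{\left(P \right)} = \left(3 + P\right)^{2}$ ($u{\left(P \right)} = \left(P + \left(3 + 0\right)\right)^{2} = \left(P + 3\right)^{2} = \left(3 + P\right)^{2}$)
$\frac{-4480 + u{\left(9 \right)}}{1046 + \left(1153 + 1793\right)} = \frac{-4480 + \left(3 + 9\right)^{2}}{1046 + \left(1153 + 1793\right)} = \frac{-4480 + 12^{2}}{1046 + 2946} = \frac{-4480 + 144}{3992} = \left(-4336\right) \frac{1}{3992} = - \frac{542}{499}$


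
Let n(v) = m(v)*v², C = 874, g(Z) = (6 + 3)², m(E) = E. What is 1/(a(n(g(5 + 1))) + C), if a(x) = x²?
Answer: 1/282429537355 ≈ 3.5407e-12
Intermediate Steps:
g(Z) = 81 (g(Z) = 9² = 81)
n(v) = v³ (n(v) = v*v² = v³)
1/(a(n(g(5 + 1))) + C) = 1/((81³)² + 874) = 1/(531441² + 874) = 1/(282429536481 + 874) = 1/282429537355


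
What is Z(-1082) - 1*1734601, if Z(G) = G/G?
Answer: -1734600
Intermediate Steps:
Z(G) = 1
Z(-1082) - 1*1734601 = 1 - 1*1734601 = 1 - 1734601 = -1734600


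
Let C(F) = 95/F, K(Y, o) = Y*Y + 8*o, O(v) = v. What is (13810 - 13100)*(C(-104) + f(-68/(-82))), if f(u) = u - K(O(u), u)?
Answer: -459636605/87412 ≈ -5258.3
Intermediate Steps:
K(Y, o) = Y**2 + 8*o
f(u) = -u**2 - 7*u (f(u) = u - (u**2 + 8*u) = u + (-u**2 - 8*u) = -u**2 - 7*u)
(13810 - 13100)*(C(-104) + f(-68/(-82))) = (13810 - 13100)*(95/(-104) + (-68/(-82))*(-7 - (-68)/(-82))) = 710*(95*(-1/104) + (-68*(-1/82))*(-7 - (-68)*(-1)/82)) = 710*(-95/104 + 34*(-7 - 1*34/41)/41) = 710*(-95/104 + 34*(-7 - 34/41)/41) = 710*(-95/104 + (34/41)*(-321/41)) = 710*(-95/104 - 10914/1681) = 710*(-1294751/174824) = -459636605/87412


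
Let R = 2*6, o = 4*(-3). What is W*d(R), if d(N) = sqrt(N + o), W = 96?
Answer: 0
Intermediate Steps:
o = -12
R = 12
d(N) = sqrt(-12 + N) (d(N) = sqrt(N - 12) = sqrt(-12 + N))
W*d(R) = 96*sqrt(-12 + 12) = 96*sqrt(0) = 96*0 = 0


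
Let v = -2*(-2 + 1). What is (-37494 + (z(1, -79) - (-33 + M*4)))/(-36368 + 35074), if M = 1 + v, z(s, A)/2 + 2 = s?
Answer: 37475/1294 ≈ 28.961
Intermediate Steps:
z(s, A) = -4 + 2*s
v = 2 (v = -2*(-1) = 2)
M = 3 (M = 1 + 2 = 3)
(-37494 + (z(1, -79) - (-33 + M*4)))/(-36368 + 35074) = (-37494 + ((-4 + 2*1) - (-33 + 3*4)))/(-36368 + 35074) = (-37494 + ((-4 + 2) - (-33 + 12)))/(-1294) = (-37494 + (-2 - 1*(-21)))*(-1/1294) = (-37494 + (-2 + 21))*(-1/1294) = (-37494 + 19)*(-1/1294) = -37475*(-1/1294) = 37475/1294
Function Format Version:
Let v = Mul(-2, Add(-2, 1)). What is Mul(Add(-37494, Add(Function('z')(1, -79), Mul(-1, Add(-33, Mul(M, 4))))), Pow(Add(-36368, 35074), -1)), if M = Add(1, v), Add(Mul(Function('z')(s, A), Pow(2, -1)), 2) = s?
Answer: Rational(37475, 1294) ≈ 28.961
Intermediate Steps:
Function('z')(s, A) = Add(-4, Mul(2, s))
v = 2 (v = Mul(-2, -1) = 2)
M = 3 (M = Add(1, 2) = 3)
Mul(Add(-37494, Add(Function('z')(1, -79), Mul(-1, Add(-33, Mul(M, 4))))), Pow(Add(-36368, 35074), -1)) = Mul(Add(-37494, Add(Add(-4, Mul(2, 1)), Mul(-1, Add(-33, Mul(3, 4))))), Pow(Add(-36368, 35074), -1)) = Mul(Add(-37494, Add(Add(-4, 2), Mul(-1, Add(-33, 12)))), Pow(-1294, -1)) = Mul(Add(-37494, Add(-2, Mul(-1, -21))), Rational(-1, 1294)) = Mul(Add(-37494, Add(-2, 21)), Rational(-1, 1294)) = Mul(Add(-37494, 19), Rational(-1, 1294)) = Mul(-37475, Rational(-1, 1294)) = Rational(37475, 1294)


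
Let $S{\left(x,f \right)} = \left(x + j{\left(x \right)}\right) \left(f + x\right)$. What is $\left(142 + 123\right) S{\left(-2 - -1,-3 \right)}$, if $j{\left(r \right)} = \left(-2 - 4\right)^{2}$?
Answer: $-37100$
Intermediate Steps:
$j{\left(r \right)} = 36$ ($j{\left(r \right)} = \left(-6\right)^{2} = 36$)
$S{\left(x,f \right)} = \left(36 + x\right) \left(f + x\right)$ ($S{\left(x,f \right)} = \left(x + 36\right) \left(f + x\right) = \left(36 + x\right) \left(f + x\right)$)
$\left(142 + 123\right) S{\left(-2 - -1,-3 \right)} = \left(142 + 123\right) \left(\left(-2 - -1\right)^{2} + 36 \left(-3\right) + 36 \left(-2 - -1\right) - 3 \left(-2 - -1\right)\right) = 265 \left(\left(-2 + 1\right)^{2} - 108 + 36 \left(-2 + 1\right) - 3 \left(-2 + 1\right)\right) = 265 \left(\left(-1\right)^{2} - 108 + 36 \left(-1\right) - -3\right) = 265 \left(1 - 108 - 36 + 3\right) = 265 \left(-140\right) = -37100$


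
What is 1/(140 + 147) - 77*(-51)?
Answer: 1127050/287 ≈ 3927.0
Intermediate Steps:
1/(140 + 147) - 77*(-51) = 1/287 + 3927 = 1127050/287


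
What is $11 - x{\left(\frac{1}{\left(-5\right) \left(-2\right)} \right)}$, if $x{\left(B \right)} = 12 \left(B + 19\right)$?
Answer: $- \frac{1091}{5} \approx -218.2$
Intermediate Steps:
$x{\left(B \right)} = 228 + 12 B$ ($x{\left(B \right)} = 12 \left(19 + B\right) = 228 + 12 B$)
$11 - x{\left(\frac{1}{\left(-5\right) \left(-2\right)} \right)} = 11 - \left(228 + \frac{12}{\left(-5\right) \left(-2\right)}\right) = 11 - \left(228 + \frac{12}{10}\right) = 11 - \left(228 + 12 \cdot \frac{1}{10}\right) = 11 - \left(228 + \frac{6}{5}\right) = 11 - \frac{1146}{5} = - \frac{1091}{5}$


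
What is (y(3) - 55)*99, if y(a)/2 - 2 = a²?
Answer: -3267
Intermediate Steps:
y(a) = 4 + 2*a²
(y(3) - 55)*99 = ((4 + 2*3²) - 55)*99 = ((4 + 2*9) - 55)*99 = ((4 + 18) - 55)*99 = (22 - 55)*99 = -33*99 = -3267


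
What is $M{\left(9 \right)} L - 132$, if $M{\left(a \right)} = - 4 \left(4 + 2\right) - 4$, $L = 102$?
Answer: $-2988$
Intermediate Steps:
$M{\left(a \right)} = -28$ ($M{\left(a \right)} = \left(-4\right) 6 - 4 = -24 - 4 = -28$)
$M{\left(9 \right)} L - 132 = \left(-28\right) 102 - 132 = -2856 - 132 = -2988$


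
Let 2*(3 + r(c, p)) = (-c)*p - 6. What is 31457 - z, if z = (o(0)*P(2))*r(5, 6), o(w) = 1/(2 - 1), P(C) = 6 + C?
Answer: 31625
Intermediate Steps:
r(c, p) = -6 - c*p/2 (r(c, p) = -3 + ((-c)*p - 6)/2 = -3 + (-c*p - 6)/2 = -3 + (-6 - c*p)/2 = -3 + (-3 - c*p/2) = -6 - c*p/2)
o(w) = 1 (o(w) = 1/1 = 1)
z = -168 (z = (1*(6 + 2))*(-6 - ½*5*6) = (1*8)*(-6 - 15) = 8*(-21) = -168)
31457 - z = 31457 - 1*(-168) = 31457 + 168 = 31625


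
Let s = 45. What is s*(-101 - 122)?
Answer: -10035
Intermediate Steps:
s*(-101 - 122) = 45*(-101 - 122) = 45*(-223) = -10035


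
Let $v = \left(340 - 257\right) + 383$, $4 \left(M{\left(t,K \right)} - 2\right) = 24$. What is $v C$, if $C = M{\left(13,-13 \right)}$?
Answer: $3728$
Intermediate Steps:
$M{\left(t,K \right)} = 8$ ($M{\left(t,K \right)} = 2 + \frac{1}{4} \cdot 24 = 2 + 6 = 8$)
$C = 8$
$v = 466$ ($v = 83 + 383 = 466$)
$v C = 466 \cdot 8 = 3728$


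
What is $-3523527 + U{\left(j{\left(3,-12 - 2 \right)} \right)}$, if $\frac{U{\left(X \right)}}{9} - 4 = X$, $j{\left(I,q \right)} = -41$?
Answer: $-3523860$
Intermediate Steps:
$U{\left(X \right)} = 36 + 9 X$
$-3523527 + U{\left(j{\left(3,-12 - 2 \right)} \right)} = -3523527 + \left(36 + 9 \left(-41\right)\right) = -3523527 + \left(36 - 369\right) = -3523527 - 333 = -3523860$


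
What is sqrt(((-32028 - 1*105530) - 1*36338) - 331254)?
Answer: 5*I*sqrt(20206) ≈ 710.74*I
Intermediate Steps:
sqrt(((-32028 - 1*105530) - 1*36338) - 331254) = sqrt(((-32028 - 105530) - 36338) - 331254) = sqrt((-137558 - 36338) - 331254) = sqrt(-173896 - 331254) = sqrt(-505150) = 5*I*sqrt(20206)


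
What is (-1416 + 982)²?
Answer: 188356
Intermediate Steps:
(-1416 + 982)² = (-434)² = 188356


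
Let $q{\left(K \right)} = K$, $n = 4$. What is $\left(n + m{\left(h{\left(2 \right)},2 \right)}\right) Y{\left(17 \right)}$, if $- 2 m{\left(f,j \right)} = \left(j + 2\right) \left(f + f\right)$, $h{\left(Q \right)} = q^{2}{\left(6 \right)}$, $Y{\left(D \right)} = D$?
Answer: $-2380$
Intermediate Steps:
$h{\left(Q \right)} = 36$ ($h{\left(Q \right)} = 6^{2} = 36$)
$m{\left(f,j \right)} = - f \left(2 + j\right)$ ($m{\left(f,j \right)} = - \frac{\left(j + 2\right) \left(f + f\right)}{2} = - \frac{\left(2 + j\right) 2 f}{2} = - \frac{2 f \left(2 + j\right)}{2} = - f \left(2 + j\right)$)
$\left(n + m{\left(h{\left(2 \right)},2 \right)}\right) Y{\left(17 \right)} = \left(4 - 36 \left(2 + 2\right)\right) 17 = \left(4 - 36 \cdot 4\right) 17 = \left(4 - 144\right) 17 = \left(-140\right) 17 = -2380$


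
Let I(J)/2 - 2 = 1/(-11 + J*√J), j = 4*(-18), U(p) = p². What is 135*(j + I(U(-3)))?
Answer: -73305/8 ≈ -9163.1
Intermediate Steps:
j = -72
I(J) = 4 + 2/(-11 + J^(3/2)) (I(J) = 4 + 2/(-11 + J*√J) = 4 + 2/(-11 + J^(3/2)))
135*(j + I(U(-3))) = 135*(-72 + 2*(-21 + 2*((-3)²)^(3/2))/(-11 + ((-3)²)^(3/2))) = 135*(-72 + 2*(-21 + 2*9^(3/2))/(-11 + 9^(3/2))) = 135*(-72 + 2*(-21 + 2*27)/(-11 + 27)) = 135*(-72 + 2*(-21 + 54)/16) = 135*(-72 + 2*(1/16)*33) = 135*(-72 + 33/8) = 135*(-543/8) = -73305/8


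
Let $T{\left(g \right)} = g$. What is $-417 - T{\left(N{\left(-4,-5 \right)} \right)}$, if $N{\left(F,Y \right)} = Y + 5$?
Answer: $-417$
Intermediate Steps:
$N{\left(F,Y \right)} = 5 + Y$
$-417 - T{\left(N{\left(-4,-5 \right)} \right)} = -417 - \left(5 - 5\right) = -417 - 0 = -417 + 0 = -417$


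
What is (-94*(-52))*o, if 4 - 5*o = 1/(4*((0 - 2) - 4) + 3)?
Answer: 83096/21 ≈ 3957.0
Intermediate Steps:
o = 17/21 (o = ⅘ - 1/(5*(4*((0 - 2) - 4) + 3)) = ⅘ - 1/(5*(4*(-2 - 4) + 3)) = ⅘ - 1/(5*(4*(-6) + 3)) = ⅘ - 1/(5*(-24 + 3)) = ⅘ - ⅕/(-21) = ⅘ - ⅕*(-1/21) = ⅘ + 1/105 = 17/21 ≈ 0.80952)
(-94*(-52))*o = -94*(-52)*(17/21) = 4888*(17/21) = 83096/21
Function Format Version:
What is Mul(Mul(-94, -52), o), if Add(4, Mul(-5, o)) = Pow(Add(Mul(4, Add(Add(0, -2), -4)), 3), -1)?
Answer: Rational(83096, 21) ≈ 3957.0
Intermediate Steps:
o = Rational(17, 21) (o = Add(Rational(4, 5), Mul(Rational(-1, 5), Pow(Add(Mul(4, Add(Add(0, -2), -4)), 3), -1))) = Add(Rational(4, 5), Mul(Rational(-1, 5), Pow(Add(Mul(4, Add(-2, -4)), 3), -1))) = Add(Rational(4, 5), Mul(Rational(-1, 5), Pow(Add(Mul(4, -6), 3), -1))) = Add(Rational(4, 5), Mul(Rational(-1, 5), Pow(Add(-24, 3), -1))) = Add(Rational(4, 5), Mul(Rational(-1, 5), Pow(-21, -1))) = Add(Rational(4, 5), Mul(Rational(-1, 5), Rational(-1, 21))) = Add(Rational(4, 5), Rational(1, 105)) = Rational(17, 21) ≈ 0.80952)
Mul(Mul(-94, -52), o) = Mul(Mul(-94, -52), Rational(17, 21)) = Mul(4888, Rational(17, 21)) = Rational(83096, 21)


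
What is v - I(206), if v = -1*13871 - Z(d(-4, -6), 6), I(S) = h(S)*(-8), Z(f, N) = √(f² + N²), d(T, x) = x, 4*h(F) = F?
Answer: -13459 - 6*√2 ≈ -13467.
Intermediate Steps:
h(F) = F/4
Z(f, N) = √(N² + f²)
I(S) = -2*S (I(S) = (S/4)*(-8) = -2*S)
v = -13871 - 6*√2 (v = -1*13871 - √(6² + (-6)²) = -13871 - √(36 + 36) = -13871 - √72 = -13871 - 6*√2 ≈ -13879.)
v - I(206) = (-13871 - 6*√2) - (-2)*206 = (-13871 - 6*√2) - 1*(-412) = (-13871 - 6*√2) + 412 = -13459 - 6*√2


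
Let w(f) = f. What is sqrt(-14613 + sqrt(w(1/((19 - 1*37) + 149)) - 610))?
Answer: sqrt(-250773693 + 131*I*sqrt(10468079))/131 ≈ 0.10216 + 120.88*I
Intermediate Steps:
sqrt(-14613 + sqrt(w(1/((19 - 1*37) + 149)) - 610)) = sqrt(-14613 + sqrt(1/((19 - 1*37) + 149) - 610)) = sqrt(-14613 + sqrt(1/((19 - 37) + 149) - 610)) = sqrt(-14613 + sqrt(1/(-18 + 149) - 610)) = sqrt(-14613 + sqrt(1/131 - 610)) = sqrt(-14613 + sqrt(-79909/131)) = sqrt(-14613 + I*sqrt(10468079)/131)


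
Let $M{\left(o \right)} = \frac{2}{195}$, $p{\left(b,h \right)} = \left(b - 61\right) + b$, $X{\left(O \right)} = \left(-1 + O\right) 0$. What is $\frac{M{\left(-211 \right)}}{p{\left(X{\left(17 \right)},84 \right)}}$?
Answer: $- \frac{2}{11895} \approx -0.00016814$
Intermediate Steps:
$X{\left(O \right)} = 0$
$p{\left(b,h \right)} = -61 + 2 b$ ($p{\left(b,h \right)} = \left(-61 + b\right) + b = -61 + 2 b$)
$M{\left(o \right)} = \frac{2}{195}$ ($M{\left(o \right)} = 2 \cdot \frac{1}{195} = \frac{2}{195}$)
$\frac{M{\left(-211 \right)}}{p{\left(X{\left(17 \right)},84 \right)}} = \frac{2}{195 \left(-61 + 2 \cdot 0\right)} = \frac{2}{195 \left(-61 + 0\right)} = \frac{2}{195 \left(-61\right)} = \frac{2}{195} \left(- \frac{1}{61}\right) = - \frac{2}{11895}$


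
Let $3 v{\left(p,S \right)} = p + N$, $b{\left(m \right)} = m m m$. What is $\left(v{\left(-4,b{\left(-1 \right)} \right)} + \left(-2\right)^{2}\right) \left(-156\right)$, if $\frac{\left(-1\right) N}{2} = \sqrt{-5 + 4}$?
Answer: $-416 + 104 i \approx -416.0 + 104.0 i$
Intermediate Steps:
$b{\left(m \right)} = m^{3}$ ($b{\left(m \right)} = m^{2} m = m^{3}$)
$N = - 2 i$ ($N = - 2 \sqrt{-5 + 4} = - 2 \sqrt{-1} = - 2 i \approx - 2.0 i$)
$v{\left(p,S \right)} = - \frac{2 i}{3} + \frac{p}{3}$ ($v{\left(p,S \right)} = \frac{p - 2 i}{3} = - \frac{2 i}{3} + \frac{p}{3}$)
$\left(v{\left(-4,b{\left(-1 \right)} \right)} + \left(-2\right)^{2}\right) \left(-156\right) = \left(\left(- \frac{2 i}{3} + \frac{1}{3} \left(-4\right)\right) + \left(-2\right)^{2}\right) \left(-156\right) = \left(\left(- \frac{2 i}{3} - \frac{4}{3}\right) + 4\right) \left(-156\right) = \left(\left(- \frac{4}{3} - \frac{2 i}{3}\right) + 4\right) \left(-156\right) = \left(\frac{8}{3} - \frac{2 i}{3}\right) \left(-156\right) = -416 + 104 i$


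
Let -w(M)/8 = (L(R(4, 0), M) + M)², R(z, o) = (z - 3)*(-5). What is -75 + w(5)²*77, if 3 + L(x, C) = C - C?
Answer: 78773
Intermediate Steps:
R(z, o) = 15 - 5*z (R(z, o) = (-3 + z)*(-5) = 15 - 5*z)
L(x, C) = -3 (L(x, C) = -3 + (C - C) = -3 + 0 = -3)
w(M) = -8*(-3 + M)²
-75 + w(5)²*77 = -75 + (-8*(-3 + 5)²)²*77 = -75 + (-8*2²)²*77 = -75 + (-8*4)²*77 = -75 + (-32)²*77 = -75 + 1024*77 = -75 + 78848 = 78773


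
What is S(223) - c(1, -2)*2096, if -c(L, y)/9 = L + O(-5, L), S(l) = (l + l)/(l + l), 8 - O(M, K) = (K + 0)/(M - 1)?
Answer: 172921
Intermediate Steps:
O(M, K) = 8 - K/(-1 + M) (O(M, K) = 8 - (K + 0)/(M - 1) = 8 - K/(-1 + M))
S(l) = 1 (S(l) = (2*l)/((2*l)) = (2*l)*(1/(2*l)) = 1)
c(L, y) = -72 - 21*L/2 (c(L, y) = -9*(L + (-8 - L + 8*(-5))/(-1 - 5)) = -9*(L + (-8 - L - 40)/(-6)) = -9*(L - (-48 - L)/6) = -9*(L + (8 + L/6)) = -9*(8 + 7*L/6) = -72 - 21*L/2)
S(223) - c(1, -2)*2096 = 1 - (-72 - 21/2*1)*2096 = 1 - (-72 - 21/2)*2096 = 1 - (-165)*2096/2 = 1 - 1*(-172920) = 1 + 172920 = 172921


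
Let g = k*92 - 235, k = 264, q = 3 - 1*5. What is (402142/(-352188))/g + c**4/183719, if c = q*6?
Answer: 87792232567703/778158172184058 ≈ 0.11282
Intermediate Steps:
q = -2 (q = 3 - 5 = -2)
c = -12 (c = -2*6 = -12)
g = 24053 (g = 264*92 - 235 = 24288 - 235 = 24053)
(402142/(-352188))/g + c**4/183719 = (402142/(-352188))/24053 + (-12)**4/183719 = (402142*(-1/352188))*(1/24053) + 20736*(1/183719) = -201071/176094*1/24053 + 20736/183719 = -201071/4235588982 + 20736/183719 = 87792232567703/778158172184058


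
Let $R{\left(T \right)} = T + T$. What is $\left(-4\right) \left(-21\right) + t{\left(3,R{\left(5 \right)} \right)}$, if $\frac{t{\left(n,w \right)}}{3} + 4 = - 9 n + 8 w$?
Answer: $231$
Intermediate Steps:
$R{\left(T \right)} = 2 T$
$t{\left(n,w \right)} = -12 - 27 n + 24 w$ ($t{\left(n,w \right)} = -12 + 3 \left(- 9 n + 8 w\right) = -12 - \left(- 24 w + 27 n\right) = -12 - 27 n + 24 w$)
$\left(-4\right) \left(-21\right) + t{\left(3,R{\left(5 \right)} \right)} = \left(-4\right) \left(-21\right) - \left(93 - 48 \cdot 5\right) = 84 - -147 = 84 + 147 = 231$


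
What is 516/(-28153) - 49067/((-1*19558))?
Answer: 1371291323/550616374 ≈ 2.4905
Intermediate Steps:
516/(-28153) - 49067/((-1*19558)) = 516*(-1/28153) - 49067/(-19558) = -516/28153 - 49067*(-1/19558) = -516/28153 + 49067/19558 = 1371291323/550616374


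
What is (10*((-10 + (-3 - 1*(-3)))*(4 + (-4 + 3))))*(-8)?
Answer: 2400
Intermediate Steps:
(10*((-10 + (-3 - 1*(-3)))*(4 + (-4 + 3))))*(-8) = (10*((-10 + (-3 + 3))*(4 - 1)))*(-8) = (10*((-10 + 0)*3))*(-8) = (10*(-10*3))*(-8) = (10*(-30))*(-8) = -300*(-8) = 2400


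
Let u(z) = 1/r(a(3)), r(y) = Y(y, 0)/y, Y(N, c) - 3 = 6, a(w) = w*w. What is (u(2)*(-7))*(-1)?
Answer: 7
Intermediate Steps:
a(w) = w²
Y(N, c) = 9 (Y(N, c) = 3 + 6 = 9)
r(y) = 9/y
u(z) = 1 (u(z) = 1/(9/(3²)) = 1/(9/9) = 1/(9*(⅑)) = 1/1 = 1)
(u(2)*(-7))*(-1) = (1*(-7))*(-1) = -7*(-1) = 7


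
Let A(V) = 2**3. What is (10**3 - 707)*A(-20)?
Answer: 2344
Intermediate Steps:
A(V) = 8
(10**3 - 707)*A(-20) = (10**3 - 707)*8 = (1000 - 707)*8 = 293*8 = 2344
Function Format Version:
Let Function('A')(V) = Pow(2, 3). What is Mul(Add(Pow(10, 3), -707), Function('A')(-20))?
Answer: 2344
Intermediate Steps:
Function('A')(V) = 8
Mul(Add(Pow(10, 3), -707), Function('A')(-20)) = Mul(Add(Pow(10, 3), -707), 8) = Mul(Add(1000, -707), 8) = Mul(293, 8) = 2344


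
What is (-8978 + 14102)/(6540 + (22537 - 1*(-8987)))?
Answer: 7/52 ≈ 0.13462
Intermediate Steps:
(-8978 + 14102)/(6540 + (22537 - 1*(-8987))) = 5124/(6540 + (22537 + 8987)) = 5124/(6540 + 31524) = 5124/38064 = 5124*(1/38064) = 7/52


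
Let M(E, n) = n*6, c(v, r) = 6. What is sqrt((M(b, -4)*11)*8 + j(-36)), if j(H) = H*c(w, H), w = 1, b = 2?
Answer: 2*I*sqrt(582) ≈ 48.249*I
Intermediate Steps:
M(E, n) = 6*n
j(H) = 6*H (j(H) = H*6 = 6*H)
sqrt((M(b, -4)*11)*8 + j(-36)) = sqrt(((6*(-4))*11)*8 + 6*(-36)) = sqrt(-24*11*8 - 216) = sqrt(-264*8 - 216) = sqrt(-2112 - 216) = sqrt(-2328) = 2*I*sqrt(582)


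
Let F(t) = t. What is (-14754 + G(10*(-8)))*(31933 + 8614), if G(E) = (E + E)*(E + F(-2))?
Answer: -66253798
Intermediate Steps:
G(E) = 2*E*(-2 + E) (G(E) = (E + E)*(E - 2) = (2*E)*(-2 + E) = 2*E*(-2 + E))
(-14754 + G(10*(-8)))*(31933 + 8614) = (-14754 + 2*(10*(-8))*(-2 + 10*(-8)))*(31933 + 8614) = (-14754 + 2*(-80)*(-2 - 80))*40547 = (-14754 + 2*(-80)*(-82))*40547 = (-14754 + 13120)*40547 = -1634*40547 = -66253798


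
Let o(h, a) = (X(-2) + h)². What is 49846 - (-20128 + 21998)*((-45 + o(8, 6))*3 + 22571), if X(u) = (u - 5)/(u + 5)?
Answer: -126256852/3 ≈ -4.2086e+7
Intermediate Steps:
X(u) = (-5 + u)/(5 + u)
o(h, a) = (-7/3 + h)² (o(h, a) = ((-5 - 2)/(5 - 2) + h)² = (-7/3 + h)²)
49846 - (-20128 + 21998)*((-45 + o(8, 6))*3 + 22571) = 49846 - (-20128 + 21998)*((-45 + (-7 + 3*8)²/9)*3 + 22571) = 49846 - 1870*((-45 + (-7 + 24)²/9)*3 + 22571) = 49846 - 1870*((-45 + (⅑)*17²)*3 + 22571) = 49846 - 1870*((-45 + (⅑)*289)*3 + 22571) = 49846 - 1870*((-45 + 289/9)*3 + 22571) = 49846 - 1870*(-116/9*3 + 22571) = 49846 - 1870*(-116/3 + 22571) = 49846 - 1870*67597/3 = 49846 - 1*126406390/3 = 49846 - 126406390/3 = -126256852/3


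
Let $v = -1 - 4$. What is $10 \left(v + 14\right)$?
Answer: $90$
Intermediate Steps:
$v = -5$
$10 \left(v + 14\right) = 10 \left(-5 + 14\right) = 10 \cdot 9 = 90$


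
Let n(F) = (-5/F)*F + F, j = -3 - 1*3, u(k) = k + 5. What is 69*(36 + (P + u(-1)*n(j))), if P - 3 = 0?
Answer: -345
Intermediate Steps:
u(k) = 5 + k
j = -6 (j = -3 - 3 = -6)
P = 3 (P = 3 + 0 = 3)
n(F) = -5 + F
69*(36 + (P + u(-1)*n(j))) = 69*(36 + (3 + (5 - 1)*(-5 - 6))) = 69*(36 + (3 + 4*(-11))) = 69*(36 + (3 - 44)) = 69*(36 - 41) = 69*(-5) = -345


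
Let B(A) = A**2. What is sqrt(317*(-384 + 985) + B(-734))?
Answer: sqrt(729273) ≈ 853.97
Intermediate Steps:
sqrt(317*(-384 + 985) + B(-734)) = sqrt(317*(-384 + 985) + (-734)**2) = sqrt(317*601 + 538756) = sqrt(190517 + 538756) = sqrt(729273)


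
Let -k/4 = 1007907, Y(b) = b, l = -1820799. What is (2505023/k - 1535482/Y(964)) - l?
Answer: 1767580772849335/971622348 ≈ 1.8192e+6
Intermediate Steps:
k = -4031628 (k = -4*1007907 = -4031628)
(2505023/k - 1535482/Y(964)) - l = (2505023/(-4031628) - 1535482/964) - 1*(-1820799) = (2505023*(-1/4031628) - 1535482*1/964) + 1820799 = (-2505023/4031628 - 767741/482) + 1820799 = -1548226766717/971622348 + 1820799 = 1767580772849335/971622348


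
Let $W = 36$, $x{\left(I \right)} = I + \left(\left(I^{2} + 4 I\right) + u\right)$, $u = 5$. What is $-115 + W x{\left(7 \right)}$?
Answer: $3089$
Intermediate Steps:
$x{\left(I \right)} = 5 + I^{2} + 5 I$ ($x{\left(I \right)} = I + \left(\left(I^{2} + 4 I\right) + 5\right) = I + \left(5 + I^{2} + 4 I\right) = 5 + I^{2} + 5 I$)
$-115 + W x{\left(7 \right)} = -115 + 36 \left(5 + 7^{2} + 5 \cdot 7\right) = -115 + 36 \left(5 + 49 + 35\right) = -115 + 36 \cdot 89 = -115 + 3204 = 3089$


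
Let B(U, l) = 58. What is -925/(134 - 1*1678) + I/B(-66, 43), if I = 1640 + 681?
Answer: 1818637/44776 ≈ 40.616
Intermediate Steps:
I = 2321
-925/(134 - 1*1678) + I/B(-66, 43) = -925/(134 - 1*1678) + 2321/58 = -925/(134 - 1678) + 2321*(1/58) = -925/(-1544) + 2321/58 = -925*(-1/1544) + 2321/58 = 925/1544 + 2321/58 = 1818637/44776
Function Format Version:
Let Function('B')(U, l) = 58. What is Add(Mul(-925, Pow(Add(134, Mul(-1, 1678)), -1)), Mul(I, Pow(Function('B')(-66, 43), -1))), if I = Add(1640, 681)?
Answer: Rational(1818637, 44776) ≈ 40.616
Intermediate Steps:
I = 2321
Add(Mul(-925, Pow(Add(134, Mul(-1, 1678)), -1)), Mul(I, Pow(Function('B')(-66, 43), -1))) = Add(Mul(-925, Pow(Add(134, Mul(-1, 1678)), -1)), Mul(2321, Pow(58, -1))) = Add(Mul(-925, Pow(Add(134, -1678), -1)), Mul(2321, Rational(1, 58))) = Add(Mul(-925, Pow(-1544, -1)), Rational(2321, 58)) = Add(Mul(-925, Rational(-1, 1544)), Rational(2321, 58)) = Add(Rational(925, 1544), Rational(2321, 58)) = Rational(1818637, 44776)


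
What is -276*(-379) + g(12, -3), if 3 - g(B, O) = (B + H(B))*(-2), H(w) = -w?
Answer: 104607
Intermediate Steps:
g(B, O) = 3 (g(B, O) = 3 - (B - B)*(-2) = 3 - 0*(-2) = 3 - 1*0 = 3 + 0 = 3)
-276*(-379) + g(12, -3) = -276*(-379) + 3 = 104604 + 3 = 104607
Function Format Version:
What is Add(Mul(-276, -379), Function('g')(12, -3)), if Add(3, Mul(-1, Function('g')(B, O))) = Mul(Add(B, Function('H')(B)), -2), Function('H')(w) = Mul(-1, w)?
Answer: 104607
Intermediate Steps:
Function('g')(B, O) = 3 (Function('g')(B, O) = Add(3, Mul(-1, Mul(Add(B, Mul(-1, B)), -2))) = Add(3, Mul(-1, Mul(0, -2))) = Add(3, Mul(-1, 0)) = Add(3, 0) = 3)
Add(Mul(-276, -379), Function('g')(12, -3)) = Add(Mul(-276, -379), 3) = Add(104604, 3) = 104607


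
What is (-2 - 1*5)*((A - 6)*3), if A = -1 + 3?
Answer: 84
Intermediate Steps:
A = 2
(-2 - 1*5)*((A - 6)*3) = (-2 - 1*5)*((2 - 6)*3) = (-2 - 5)*(-4*3) = -7*(-12) = 84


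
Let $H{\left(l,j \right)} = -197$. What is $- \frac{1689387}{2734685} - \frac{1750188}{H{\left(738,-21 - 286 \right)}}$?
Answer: $\frac{4785880061541}{538732945} \approx 8883.6$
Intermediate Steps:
$- \frac{1689387}{2734685} - \frac{1750188}{H{\left(738,-21 - 286 \right)}} = - \frac{1689387}{2734685} - \frac{1750188}{-197} = \left(-1689387\right) \frac{1}{2734685} - - \frac{1750188}{197} = - \frac{1689387}{2734685} + \frac{1750188}{197} = \frac{4785880061541}{538732945}$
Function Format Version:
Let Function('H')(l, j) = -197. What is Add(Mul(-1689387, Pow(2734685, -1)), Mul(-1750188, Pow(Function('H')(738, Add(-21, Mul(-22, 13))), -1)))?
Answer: Rational(4785880061541, 538732945) ≈ 8883.6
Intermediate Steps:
Add(Mul(-1689387, Pow(2734685, -1)), Mul(-1750188, Pow(Function('H')(738, Add(-21, Mul(-22, 13))), -1))) = Add(Mul(-1689387, Pow(2734685, -1)), Mul(-1750188, Pow(-197, -1))) = Add(Mul(-1689387, Rational(1, 2734685)), Mul(-1750188, Rational(-1, 197))) = Add(Rational(-1689387, 2734685), Rational(1750188, 197)) = Rational(4785880061541, 538732945)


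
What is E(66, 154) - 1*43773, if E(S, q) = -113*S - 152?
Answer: -51383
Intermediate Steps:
E(S, q) = -152 - 113*S
E(66, 154) - 1*43773 = (-152 - 113*66) - 1*43773 = (-152 - 7458) - 43773 = -7610 - 43773 = -51383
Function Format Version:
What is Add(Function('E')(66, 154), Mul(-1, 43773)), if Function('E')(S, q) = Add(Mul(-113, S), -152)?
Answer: -51383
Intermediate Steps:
Function('E')(S, q) = Add(-152, Mul(-113, S))
Add(Function('E')(66, 154), Mul(-1, 43773)) = Add(Add(-152, Mul(-113, 66)), Mul(-1, 43773)) = Add(Add(-152, -7458), -43773) = Add(-7610, -43773) = -51383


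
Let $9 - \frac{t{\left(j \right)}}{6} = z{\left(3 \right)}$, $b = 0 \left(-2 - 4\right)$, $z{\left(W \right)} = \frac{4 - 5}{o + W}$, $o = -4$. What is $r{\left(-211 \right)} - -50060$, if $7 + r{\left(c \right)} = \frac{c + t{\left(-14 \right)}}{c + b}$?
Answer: $\frac{10561346}{211} \approx 50054.0$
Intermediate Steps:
$z{\left(W \right)} = - \frac{1}{-4 + W}$ ($z{\left(W \right)} = \frac{4 - 5}{-4 + W} = - \frac{1}{-4 + W}$)
$b = 0$ ($b = 0 \left(-6\right) = 0$)
$t{\left(j \right)} = 48$ ($t{\left(j \right)} = 54 - 6 \left(- \frac{1}{-4 + 3}\right) = 54 - 6 \left(- \frac{1}{-1}\right) = 54 - 6 \left(\left(-1\right) \left(-1\right)\right) = 54 - 6 = 48$)
$r{\left(c \right)} = -7 + \frac{48 + c}{c}$ ($r{\left(c \right)} = -7 + \frac{c + 48}{c + 0} = -7 + \frac{48 + c}{c}$)
$r{\left(-211 \right)} - -50060 = \left(-6 + \frac{48}{-211}\right) - -50060 = \left(-6 + 48 \left(- \frac{1}{211}\right)\right) + 50060 = \left(-6 - \frac{48}{211}\right) + 50060 = - \frac{1314}{211} + 50060 = \frac{10561346}{211}$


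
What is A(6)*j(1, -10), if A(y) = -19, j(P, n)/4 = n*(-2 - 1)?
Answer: -2280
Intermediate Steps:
j(P, n) = -12*n (j(P, n) = 4*(n*(-2 - 1)) = 4*(n*(-3)) = 4*(-3*n) = -12*n)
A(6)*j(1, -10) = -(-228)*(-10) = -19*120 = -2280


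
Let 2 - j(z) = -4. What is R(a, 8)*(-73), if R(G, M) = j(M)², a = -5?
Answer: -2628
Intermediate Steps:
j(z) = 6 (j(z) = 2 - 1*(-4) = 2 + 4 = 6)
R(G, M) = 36 (R(G, M) = 6² = 36)
R(a, 8)*(-73) = 36*(-73) = -2628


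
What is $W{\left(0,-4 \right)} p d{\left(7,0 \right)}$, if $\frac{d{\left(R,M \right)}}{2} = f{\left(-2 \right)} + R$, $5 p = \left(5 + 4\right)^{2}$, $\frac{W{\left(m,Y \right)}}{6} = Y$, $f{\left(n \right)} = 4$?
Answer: $- \frac{42768}{5} \approx -8553.6$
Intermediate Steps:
$W{\left(m,Y \right)} = 6 Y$
$p = \frac{81}{5}$ ($p = \frac{\left(5 + 4\right)^{2}}{5} = \frac{9^{2}}{5} = \frac{1}{5} \cdot 81 = \frac{81}{5} \approx 16.2$)
$d{\left(R,M \right)} = 8 + 2 R$ ($d{\left(R,M \right)} = 2 \left(4 + R\right) = 8 + 2 R$)
$W{\left(0,-4 \right)} p d{\left(7,0 \right)} = 6 \left(-4\right) \frac{81}{5} \left(8 + 2 \cdot 7\right) = \left(-24\right) \frac{81}{5} \left(8 + 14\right) = \left(- \frac{1944}{5}\right) 22 = - \frac{42768}{5}$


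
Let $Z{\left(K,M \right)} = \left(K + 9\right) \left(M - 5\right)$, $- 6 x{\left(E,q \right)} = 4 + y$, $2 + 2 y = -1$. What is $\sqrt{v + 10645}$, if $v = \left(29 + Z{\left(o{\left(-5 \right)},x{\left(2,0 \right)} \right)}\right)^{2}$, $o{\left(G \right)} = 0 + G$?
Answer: $\frac{\sqrt{96289}}{3} \approx 103.43$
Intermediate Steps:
$o{\left(G \right)} = G$
$y = - \frac{3}{2}$ ($y = -1 + \frac{1}{2} \left(-1\right) = -1 - \frac{1}{2} = - \frac{3}{2} \approx -1.5$)
$x{\left(E,q \right)} = - \frac{5}{12}$ ($x{\left(E,q \right)} = - \frac{4 - \frac{3}{2}}{6} = \left(- \frac{1}{6}\right) \frac{5}{2} = - \frac{5}{12}$)
$Z{\left(K,M \right)} = \left(-5 + M\right) \left(9 + K\right)$ ($Z{\left(K,M \right)} = \left(9 + K\right) \left(-5 + M\right) = \left(-5 + M\right) \left(9 + K\right)$)
$v = \frac{484}{9}$ ($v = \left(29 - \frac{65}{3}\right)^{2} = \left(\frac{22}{3}\right)^{2} = \frac{484}{9} \approx 53.778$)
$\sqrt{v + 10645} = \sqrt{\frac{484}{9} + 10645} = \sqrt{\frac{96289}{9}} = \frac{\sqrt{96289}}{3}$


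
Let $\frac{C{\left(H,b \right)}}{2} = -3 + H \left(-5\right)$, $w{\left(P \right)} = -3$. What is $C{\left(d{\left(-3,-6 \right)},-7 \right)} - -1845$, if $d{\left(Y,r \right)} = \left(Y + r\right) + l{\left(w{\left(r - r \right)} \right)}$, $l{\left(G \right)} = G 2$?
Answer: $1989$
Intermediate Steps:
$l{\left(G \right)} = 2 G$
$d{\left(Y,r \right)} = -6 + Y + r$ ($d{\left(Y,r \right)} = \left(Y + r\right) + 2 \left(-3\right) = \left(Y + r\right) - 6 = -6 + Y + r$)
$C{\left(H,b \right)} = -6 - 10 H$ ($C{\left(H,b \right)} = 2 \left(-3 + H \left(-5\right)\right) = 2 \left(-3 - 5 H\right) = -6 - 10 H$)
$C{\left(d{\left(-3,-6 \right)},-7 \right)} - -1845 = \left(-6 - 10 \left(-6 - 3 - 6\right)\right) - -1845 = \left(-6 - -150\right) + 1845 = \left(-6 + 150\right) + 1845 = 144 + 1845 = 1989$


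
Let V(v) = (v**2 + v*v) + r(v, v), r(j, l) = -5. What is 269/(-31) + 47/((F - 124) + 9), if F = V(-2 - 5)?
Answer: -7375/682 ≈ -10.814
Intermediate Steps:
V(v) = -5 + 2*v**2 (V(v) = (v**2 + v*v) - 5 = (v**2 + v**2) - 5 = 2*v**2 - 5 = -5 + 2*v**2)
F = 93 (F = -5 + 2*(-2 - 5)**2 = -5 + 2*(-7)**2 = -5 + 2*49 = -5 + 98 = 93)
269/(-31) + 47/((F - 124) + 9) = 269/(-31) + 47/((93 - 124) + 9) = 269*(-1/31) + 47/(-31 + 9) = -269/31 + 47/(-22) = -269/31 + 47*(-1/22) = -269/31 - 47/22 = -7375/682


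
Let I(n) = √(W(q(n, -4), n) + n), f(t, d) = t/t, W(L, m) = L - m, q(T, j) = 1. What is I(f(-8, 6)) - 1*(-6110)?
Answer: 6111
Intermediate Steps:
f(t, d) = 1
I(n) = 1 (I(n) = √((1 - n) + n) = √1 = 1)
I(f(-8, 6)) - 1*(-6110) = 1 - 1*(-6110) = 1 + 6110 = 6111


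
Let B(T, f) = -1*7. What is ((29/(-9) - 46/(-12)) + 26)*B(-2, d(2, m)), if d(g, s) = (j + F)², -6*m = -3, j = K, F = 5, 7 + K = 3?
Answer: -3353/18 ≈ -186.28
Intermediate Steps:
K = -4 (K = -7 + 3 = -4)
j = -4
m = ½ (m = -⅙*(-3) = ½ ≈ 0.50000)
d(g, s) = 1 (d(g, s) = (-4 + 5)² = 1² = 1)
B(T, f) = -7
((29/(-9) - 46/(-12)) + 26)*B(-2, d(2, m)) = ((29/(-9) - 46/(-12)) + 26)*(-7) = ((29*(-⅑) - 46*(-1/12)) + 26)*(-7) = ((-29/9 + 23/6) + 26)*(-7) = (11/18 + 26)*(-7) = (479/18)*(-7) = -3353/18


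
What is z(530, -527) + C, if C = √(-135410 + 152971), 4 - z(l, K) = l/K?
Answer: 2638/527 + √17561 ≈ 137.52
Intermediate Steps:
z(l, K) = 4 - l/K
C = √17561 ≈ 132.52
z(530, -527) + C = (4 - 1*530/(-527)) + √17561 = (4 - 1*530*(-1/527)) + √17561 = (4 + 530/527) + √17561 = 2638/527 + √17561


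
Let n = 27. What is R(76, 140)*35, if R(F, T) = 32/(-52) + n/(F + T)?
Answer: -1785/104 ≈ -17.163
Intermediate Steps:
R(F, T) = -8/13 + 27/(F + T) (R(F, T) = 32/(-52) + 27/(F + T) = 32*(-1/52) + 27/(F + T) = -8/13 + 27/(F + T))
R(76, 140)*35 = ((351 - 8*76 - 8*140)/(13*(76 + 140)))*35 = ((1/13)*(351 - 608 - 1120)/216)*35 = ((1/13)*(1/216)*(-1377))*35 = -51/104*35 = -1785/104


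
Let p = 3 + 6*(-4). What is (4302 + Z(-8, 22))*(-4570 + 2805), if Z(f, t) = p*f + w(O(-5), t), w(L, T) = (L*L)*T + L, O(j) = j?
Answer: -8851475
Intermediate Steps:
p = -21 (p = 3 - 24 = -21)
w(L, T) = L + T*L² (w(L, T) = L²*T + L = T*L² + L = L + T*L²)
Z(f, t) = -5 - 21*f + 25*t (Z(f, t) = -21*f - 5*(1 - 5*t) = -21*f + (-5 + 25*t) = -5 - 21*f + 25*t)
(4302 + Z(-8, 22))*(-4570 + 2805) = (4302 + (-5 - 21*(-8) + 25*22))*(-4570 + 2805) = (4302 + (-5 + 168 + 550))*(-1765) = (4302 + 713)*(-1765) = 5015*(-1765) = -8851475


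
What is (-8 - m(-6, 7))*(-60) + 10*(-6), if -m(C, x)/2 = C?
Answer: 1140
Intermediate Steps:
m(C, x) = -2*C
(-8 - m(-6, 7))*(-60) + 10*(-6) = (-8 - (-2)*(-6))*(-60) + 10*(-6) = (-8 - 1*12)*(-60) - 60 = (-8 - 12)*(-60) - 60 = -20*(-60) - 60 = 1200 - 60 = 1140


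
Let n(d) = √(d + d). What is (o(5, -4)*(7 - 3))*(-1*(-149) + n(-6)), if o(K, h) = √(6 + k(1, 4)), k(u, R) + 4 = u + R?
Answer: 596*√7 + 8*I*√21 ≈ 1576.9 + 36.661*I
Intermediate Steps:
k(u, R) = -4 + R + u (k(u, R) = -4 + (u + R) = -4 + (R + u) = -4 + R + u)
n(d) = √2*√d (n(d) = √(2*d) = √2*√d)
o(K, h) = √7 (o(K, h) = √(6 + (-4 + 4 + 1)) = √(6 + 1) = √7)
(o(5, -4)*(7 - 3))*(-1*(-149) + n(-6)) = (√7*(7 - 3))*(-1*(-149) + √2*√(-6)) = (√7*4)*(149 + √2*(I*√6)) = (4*√7)*(149 + 2*I*√3) = 4*√7*(149 + 2*I*√3)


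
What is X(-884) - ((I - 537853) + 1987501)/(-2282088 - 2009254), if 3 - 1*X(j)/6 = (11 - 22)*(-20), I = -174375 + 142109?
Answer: -2792954951/2145671 ≈ -1301.7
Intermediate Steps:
I = -32266
X(j) = -1302 (X(j) = 18 - 6*(11 - 22)*(-20) = 18 - (-66)*(-20) = 18 - 6*220 = 18 - 1320 = -1302)
X(-884) - ((I - 537853) + 1987501)/(-2282088 - 2009254) = -1302 - ((-32266 - 537853) + 1987501)/(-2282088 - 2009254) = -1302 - (-570119 + 1987501)/(-4291342) = -1302 - 1417382*(-1)/4291342 = -1302 - 1*(-708691/2145671) = -1302 + 708691/2145671 = -2792954951/2145671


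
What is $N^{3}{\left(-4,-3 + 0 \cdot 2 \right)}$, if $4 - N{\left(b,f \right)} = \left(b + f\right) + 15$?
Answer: $-64$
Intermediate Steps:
$N{\left(b,f \right)} = -11 - b - f$ ($N{\left(b,f \right)} = 4 - \left(\left(b + f\right) + 15\right) = 4 - \left(15 + b + f\right) = -11 - b - f$)
$N^{3}{\left(-4,-3 + 0 \cdot 2 \right)} = \left(-11 - -4 - \left(-3 + 0 \cdot 2\right)\right)^{3} = \left(-11 + 4 - \left(-3 + 0\right)\right)^{3} = \left(-11 + 4 - -3\right)^{3} = \left(-11 + 4 + 3\right)^{3} = \left(-4\right)^{3} = -64$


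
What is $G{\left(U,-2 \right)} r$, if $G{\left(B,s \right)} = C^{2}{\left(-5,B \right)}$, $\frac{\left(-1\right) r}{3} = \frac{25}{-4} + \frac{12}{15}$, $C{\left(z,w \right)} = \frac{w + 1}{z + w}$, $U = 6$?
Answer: $\frac{16023}{20} \approx 801.15$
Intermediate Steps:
$C{\left(z,w \right)} = \frac{1 + w}{w + z}$
$r = \frac{327}{20}$ ($r = - 3 \left(\frac{25}{-4} + \frac{12}{15}\right) = - 3 \left(25 \left(- \frac{1}{4}\right) + 12 \cdot \frac{1}{15}\right) = - 3 \left(- \frac{25}{4} + \frac{4}{5}\right) = \left(-3\right) \left(- \frac{109}{20}\right) = \frac{327}{20} \approx 16.35$)
$G{\left(B,s \right)} = \frac{\left(1 + B\right)^{2}}{\left(-5 + B\right)^{2}}$ ($G{\left(B,s \right)} = \left(\frac{1 + B}{B - 5}\right)^{2} = \left(\frac{1 + B}{-5 + B}\right)^{2} = \frac{\left(1 + B\right)^{2}}{\left(-5 + B\right)^{2}}$)
$G{\left(U,-2 \right)} r = \frac{\left(1 + 6\right)^{2}}{\left(-5 + 6\right)^{2}} \cdot \frac{327}{20} = 7^{2} \cdot 1^{-2} \cdot \frac{327}{20} = 49 \cdot 1 \cdot \frac{327}{20} = 49 \cdot \frac{327}{20} = \frac{16023}{20}$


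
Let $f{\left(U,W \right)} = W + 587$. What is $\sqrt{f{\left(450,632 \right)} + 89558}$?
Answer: $\sqrt{90777} \approx 301.29$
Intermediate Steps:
$f{\left(U,W \right)} = 587 + W$
$\sqrt{f{\left(450,632 \right)} + 89558} = \sqrt{\left(587 + 632\right) + 89558} = \sqrt{1219 + 89558} = \sqrt{90777}$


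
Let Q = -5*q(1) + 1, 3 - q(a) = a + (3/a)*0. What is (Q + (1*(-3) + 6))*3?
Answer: -18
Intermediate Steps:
q(a) = 3 - a (q(a) = 3 - (a + (3/a)*0) = 3 - (a + 0) = 3 - a)
Q = -9 (Q = -5*(3 - 1*1) + 1 = -5*(3 - 1) + 1 = -5*2 + 1 = -10 + 1 = -9)
(Q + (1*(-3) + 6))*3 = (-9 + (1*(-3) + 6))*3 = (-9 + (-3 + 6))*3 = (-9 + 3)*3 = -6*3 = -18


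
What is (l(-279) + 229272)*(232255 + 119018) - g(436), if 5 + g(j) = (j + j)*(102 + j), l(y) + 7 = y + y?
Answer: 80338124880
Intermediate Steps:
l(y) = -7 + 2*y (l(y) = -7 + (y + y) = -7 + 2*y)
g(j) = -5 + 2*j*(102 + j) (g(j) = -5 + (j + j)*(102 + j) = -5 + (2*j)*(102 + j) = -5 + 2*j*(102 + j))
(l(-279) + 229272)*(232255 + 119018) - g(436) = ((-7 + 2*(-279)) + 229272)*(232255 + 119018) - (-5 + 2*436² + 204*436) = ((-7 - 558) + 229272)*351273 - (-5 + 2*190096 + 88944) = (-565 + 229272)*351273 - (-5 + 380192 + 88944) = 228707*351273 - 1*469131 = 80338594011 - 469131 = 80338124880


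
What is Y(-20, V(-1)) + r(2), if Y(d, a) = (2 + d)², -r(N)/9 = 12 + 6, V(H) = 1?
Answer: 162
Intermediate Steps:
r(N) = -162 (r(N) = -9*(12 + 6) = -9*18 = -162)
Y(-20, V(-1)) + r(2) = (2 - 20)² - 162 = (-18)² - 162 = 324 - 162 = 162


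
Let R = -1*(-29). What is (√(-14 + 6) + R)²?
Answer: 833 + 116*I*√2 ≈ 833.0 + 164.05*I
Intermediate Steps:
R = 29
(√(-14 + 6) + R)² = (√(-14 + 6) + 29)² = (√(-8) + 29)² = (2*I*√2 + 29)² = (29 + 2*I*√2)²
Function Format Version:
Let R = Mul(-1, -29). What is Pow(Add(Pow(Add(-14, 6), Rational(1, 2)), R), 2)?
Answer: Add(833, Mul(116, I, Pow(2, Rational(1, 2)))) ≈ Add(833.00, Mul(164.05, I))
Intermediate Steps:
R = 29
Pow(Add(Pow(Add(-14, 6), Rational(1, 2)), R), 2) = Pow(Add(Pow(Add(-14, 6), Rational(1, 2)), 29), 2) = Pow(Add(Pow(-8, Rational(1, 2)), 29), 2) = Pow(Add(Mul(2, I, Pow(2, Rational(1, 2))), 29), 2) = Pow(Add(29, Mul(2, I, Pow(2, Rational(1, 2)))), 2)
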